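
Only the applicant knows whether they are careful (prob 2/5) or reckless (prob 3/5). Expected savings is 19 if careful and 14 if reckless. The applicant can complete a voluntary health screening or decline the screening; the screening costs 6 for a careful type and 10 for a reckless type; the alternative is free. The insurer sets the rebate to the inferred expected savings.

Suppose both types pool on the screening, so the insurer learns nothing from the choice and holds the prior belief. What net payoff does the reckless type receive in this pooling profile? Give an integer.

Pooled rebate = 2/5·19 + 3/5·14 = 16.
reckless pays cost 10 for the screening, so net payoff = 16 − 10 = 6.

6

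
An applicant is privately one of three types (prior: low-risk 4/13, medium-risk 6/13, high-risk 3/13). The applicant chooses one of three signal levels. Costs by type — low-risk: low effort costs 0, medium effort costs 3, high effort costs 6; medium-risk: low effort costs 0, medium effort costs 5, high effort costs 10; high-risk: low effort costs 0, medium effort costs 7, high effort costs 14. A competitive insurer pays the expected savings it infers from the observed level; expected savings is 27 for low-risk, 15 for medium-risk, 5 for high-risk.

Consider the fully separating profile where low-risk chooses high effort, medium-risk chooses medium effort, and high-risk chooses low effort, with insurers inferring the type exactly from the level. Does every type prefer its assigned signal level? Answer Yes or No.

No

Separating rebates: high effort → 27, medium effort → 15, low effort → 5.
low-risk (assigned high effort): low effort: 5 − 0 = 5; medium effort: 15 − 3 = 12; high effort: 27 − 6 = 21. low-risk stays.
medium-risk (assigned medium effort): low effort: 5 − 0 = 5; medium effort: 15 − 5 = 10; high effort: 27 − 10 = 17. medium-risk prefers high effort.
high-risk (assigned low effort): low effort: 5 − 0 = 5; medium effort: 15 − 7 = 8; high effort: 27 − 14 = 13. high-risk prefers high effort.
At least one type deviates; the separating profile fails.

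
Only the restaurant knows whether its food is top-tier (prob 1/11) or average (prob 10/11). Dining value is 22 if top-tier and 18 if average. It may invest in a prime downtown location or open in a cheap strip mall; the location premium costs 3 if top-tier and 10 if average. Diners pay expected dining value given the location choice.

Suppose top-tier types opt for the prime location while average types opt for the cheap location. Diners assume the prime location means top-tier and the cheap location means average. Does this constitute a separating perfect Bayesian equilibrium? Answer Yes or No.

Under these beliefs, the prime location earns price premium 22 and the cheap location earns price premium 18.
top-tier: the prime location nets 22 − 3 = 19; the cheap location nets 18. top-tier prefers the prime location.
average: the prime location nets 22 − 10 = 12; the cheap location nets 18. average prefers the cheap location.
Neither type deviates, so the separating profile is an equilibrium.

Yes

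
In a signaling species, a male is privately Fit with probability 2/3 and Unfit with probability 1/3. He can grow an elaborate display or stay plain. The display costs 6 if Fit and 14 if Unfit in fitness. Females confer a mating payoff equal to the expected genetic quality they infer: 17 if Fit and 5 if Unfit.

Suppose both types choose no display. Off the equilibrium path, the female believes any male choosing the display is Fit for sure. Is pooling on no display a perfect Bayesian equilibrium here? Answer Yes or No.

Yes

On path, the female holds the prior and pays 2/3·17 + 1/3·5 = 13. Off path (the display), believing Fit, it pays 17.
Fit: no display nets 13; the display nets 17 − 6 = 11. Fit stays.
Unfit: no display nets 13; the display nets 17 − 14 = 3. Unfit stays.
No type deviates, so pooling is sustained.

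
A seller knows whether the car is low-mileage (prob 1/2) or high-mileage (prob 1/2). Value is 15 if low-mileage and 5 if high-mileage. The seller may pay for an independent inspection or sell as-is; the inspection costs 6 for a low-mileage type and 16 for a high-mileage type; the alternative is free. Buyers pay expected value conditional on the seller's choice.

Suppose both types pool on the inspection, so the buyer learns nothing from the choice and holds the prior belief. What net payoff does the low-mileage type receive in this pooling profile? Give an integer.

4

Pooled price = 1/2·15 + 1/2·5 = 10.
low-mileage pays cost 6 for the inspection, so net payoff = 10 − 6 = 4.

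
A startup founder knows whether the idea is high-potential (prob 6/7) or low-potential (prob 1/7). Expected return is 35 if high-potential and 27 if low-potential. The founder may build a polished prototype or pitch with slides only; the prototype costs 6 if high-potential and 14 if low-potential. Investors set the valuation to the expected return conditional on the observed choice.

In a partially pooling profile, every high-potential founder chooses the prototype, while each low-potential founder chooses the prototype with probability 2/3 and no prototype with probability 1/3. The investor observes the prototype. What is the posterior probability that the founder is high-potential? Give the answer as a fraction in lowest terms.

9/10

P(the prototype) = (6/7)·1 + (1/7)·(2/3) = 20/21.
By Bayes' rule, P(high-potential | the prototype) = (6/7) / (20/21) = 9/10.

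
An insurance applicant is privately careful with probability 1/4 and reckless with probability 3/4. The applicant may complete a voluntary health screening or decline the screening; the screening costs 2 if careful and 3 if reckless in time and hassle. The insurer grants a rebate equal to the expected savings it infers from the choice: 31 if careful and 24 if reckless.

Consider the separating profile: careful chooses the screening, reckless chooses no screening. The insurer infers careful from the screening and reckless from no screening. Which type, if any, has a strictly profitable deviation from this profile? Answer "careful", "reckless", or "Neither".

reckless

The screening pays 31; no screening pays 24.
careful: assigned the screening, nets 31 − 2 = 29; deviating to no screening nets 24.
reckless: assigned no screening, nets 24; deviating to the screening nets 31 − 3 = 28.
The reckless type gains 4 by deviating.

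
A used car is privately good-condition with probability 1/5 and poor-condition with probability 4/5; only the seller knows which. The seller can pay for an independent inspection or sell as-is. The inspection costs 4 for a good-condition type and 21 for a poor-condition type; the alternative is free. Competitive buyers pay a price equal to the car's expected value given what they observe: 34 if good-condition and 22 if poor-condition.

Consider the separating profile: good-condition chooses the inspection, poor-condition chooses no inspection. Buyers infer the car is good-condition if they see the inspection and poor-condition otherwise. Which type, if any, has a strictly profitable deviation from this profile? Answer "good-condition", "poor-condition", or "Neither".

The inspection pays 34; no inspection pays 22.
good-condition: assigned the inspection, nets 34 − 4 = 30; deviating to no inspection nets 22.
poor-condition: assigned no inspection, nets 22; deviating to the inspection nets 34 − 21 = 13.
Both types strictly prefer their assigned action; no profitable deviation.

Neither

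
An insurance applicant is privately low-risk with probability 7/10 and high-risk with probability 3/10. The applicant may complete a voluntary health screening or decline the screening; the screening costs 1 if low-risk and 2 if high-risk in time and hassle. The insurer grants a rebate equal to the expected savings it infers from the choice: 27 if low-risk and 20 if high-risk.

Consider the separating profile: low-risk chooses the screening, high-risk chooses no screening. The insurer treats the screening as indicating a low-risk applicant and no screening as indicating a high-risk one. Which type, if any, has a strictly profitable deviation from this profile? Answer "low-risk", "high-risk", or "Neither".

The screening pays 27; no screening pays 20.
low-risk: assigned the screening, nets 27 − 1 = 26; deviating to no screening nets 20.
high-risk: assigned no screening, nets 20; deviating to the screening nets 27 − 2 = 25.
The high-risk type gains 5 by deviating.

high-risk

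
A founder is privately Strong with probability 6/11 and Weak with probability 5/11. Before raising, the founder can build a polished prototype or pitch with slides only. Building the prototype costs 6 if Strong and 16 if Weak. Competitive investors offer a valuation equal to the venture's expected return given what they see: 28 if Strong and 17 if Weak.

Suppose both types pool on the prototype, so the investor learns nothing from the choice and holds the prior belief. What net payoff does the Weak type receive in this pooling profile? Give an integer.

Pooled valuation = 6/11·28 + 5/11·17 = 23.
Weak pays cost 16 for the prototype, so net payoff = 23 − 16 = 7.

7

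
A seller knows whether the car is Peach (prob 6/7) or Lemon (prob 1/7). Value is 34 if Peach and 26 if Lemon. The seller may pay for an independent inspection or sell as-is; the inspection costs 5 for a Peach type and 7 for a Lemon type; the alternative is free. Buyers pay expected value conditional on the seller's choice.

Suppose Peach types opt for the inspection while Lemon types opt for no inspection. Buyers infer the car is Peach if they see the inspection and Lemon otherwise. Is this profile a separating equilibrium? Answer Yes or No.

No

Under these beliefs, the inspection earns price 34 and no inspection earns price 26.
Peach: the inspection nets 34 − 5 = 29; no inspection nets 26. Peach prefers the inspection.
Lemon: the inspection nets 34 − 7 = 27; no inspection nets 26. Lemon would deviate to the inspection.
Lemon has a profitable deviation, so the profile is not an equilibrium.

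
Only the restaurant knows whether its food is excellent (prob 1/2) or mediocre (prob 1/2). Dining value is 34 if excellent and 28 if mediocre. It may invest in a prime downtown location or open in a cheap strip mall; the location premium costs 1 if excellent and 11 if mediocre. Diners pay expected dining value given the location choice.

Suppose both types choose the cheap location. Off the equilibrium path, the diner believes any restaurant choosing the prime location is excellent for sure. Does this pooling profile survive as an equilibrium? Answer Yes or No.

No

On path, the diner holds the prior and pays 1/2·34 + 1/2·28 = 31. Off path (the prime location), believing excellent, it pays 34.
excellent: the cheap location nets 31; the prime location nets 34 − 1 = 33. excellent would deviate.
mediocre: the cheap location nets 31; the prime location nets 34 − 11 = 23. mediocre stays.
A type deviates, so pooling fails.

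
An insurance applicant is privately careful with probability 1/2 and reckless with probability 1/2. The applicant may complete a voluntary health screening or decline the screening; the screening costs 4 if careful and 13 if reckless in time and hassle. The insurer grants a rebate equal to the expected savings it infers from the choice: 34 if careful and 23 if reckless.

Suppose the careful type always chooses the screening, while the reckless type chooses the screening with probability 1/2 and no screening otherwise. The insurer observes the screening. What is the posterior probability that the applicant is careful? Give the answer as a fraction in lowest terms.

P(the screening) = (1/2)·1 + (1/2)·(1/2) = 3/4.
By Bayes' rule, P(careful | the screening) = (1/2) / (3/4) = 2/3.

2/3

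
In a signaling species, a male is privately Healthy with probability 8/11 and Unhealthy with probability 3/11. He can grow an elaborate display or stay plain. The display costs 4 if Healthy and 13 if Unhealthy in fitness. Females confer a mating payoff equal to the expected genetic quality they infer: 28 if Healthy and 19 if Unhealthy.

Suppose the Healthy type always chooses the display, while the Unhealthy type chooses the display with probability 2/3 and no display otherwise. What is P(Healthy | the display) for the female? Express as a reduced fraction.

P(the display) = (8/11)·1 + (3/11)·(2/3) = 10/11.
By Bayes' rule, P(Healthy | the display) = (8/11) / (10/11) = 4/5.

4/5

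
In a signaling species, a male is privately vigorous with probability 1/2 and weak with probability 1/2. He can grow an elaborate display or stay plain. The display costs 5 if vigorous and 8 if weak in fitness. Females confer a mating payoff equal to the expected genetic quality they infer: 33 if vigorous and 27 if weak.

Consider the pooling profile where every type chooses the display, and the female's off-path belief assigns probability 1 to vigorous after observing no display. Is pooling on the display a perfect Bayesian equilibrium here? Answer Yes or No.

No

On path, the female holds the prior and pays 1/2·33 + 1/2·27 = 30. Off path (no display), believing vigorous, it pays 33.
vigorous: the display nets 30 − 5 = 25; no display nets 33. vigorous would deviate.
weak: the display nets 30 − 8 = 22; no display nets 33. weak would deviate.
A type deviates, so pooling fails.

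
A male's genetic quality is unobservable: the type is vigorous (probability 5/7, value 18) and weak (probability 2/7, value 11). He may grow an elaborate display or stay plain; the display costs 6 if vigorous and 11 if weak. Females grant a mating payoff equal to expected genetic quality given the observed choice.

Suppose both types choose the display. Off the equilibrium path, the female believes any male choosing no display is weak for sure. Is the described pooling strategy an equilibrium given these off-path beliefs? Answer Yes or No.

On path, the female holds the prior and pays 5/7·18 + 2/7·11 = 16. Off path (no display), believing weak, it pays 11.
vigorous: the display nets 16 − 6 = 10; no display nets 11. vigorous would deviate.
weak: the display nets 16 − 11 = 5; no display nets 11. weak would deviate.
A type deviates, so pooling fails.

No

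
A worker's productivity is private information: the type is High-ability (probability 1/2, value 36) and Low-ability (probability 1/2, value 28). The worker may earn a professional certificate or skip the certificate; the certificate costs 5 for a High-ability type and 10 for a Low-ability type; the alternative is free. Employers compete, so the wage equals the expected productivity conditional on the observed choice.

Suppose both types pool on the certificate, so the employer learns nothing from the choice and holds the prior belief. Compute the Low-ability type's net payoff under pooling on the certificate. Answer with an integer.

22

Pooled wage = 1/2·36 + 1/2·28 = 32.
Low-ability pays cost 10 for the certificate, so net payoff = 32 − 10 = 22.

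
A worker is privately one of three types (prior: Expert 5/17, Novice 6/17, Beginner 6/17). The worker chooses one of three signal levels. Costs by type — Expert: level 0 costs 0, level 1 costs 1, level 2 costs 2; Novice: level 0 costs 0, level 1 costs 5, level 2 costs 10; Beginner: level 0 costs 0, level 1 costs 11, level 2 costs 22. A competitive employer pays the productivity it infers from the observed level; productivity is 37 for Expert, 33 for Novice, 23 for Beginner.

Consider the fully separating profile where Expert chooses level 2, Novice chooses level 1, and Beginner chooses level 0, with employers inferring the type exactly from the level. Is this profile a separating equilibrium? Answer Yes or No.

Yes

Separating wages: level 2 → 37, level 1 → 33, level 0 → 23.
Expert (assigned level 2): level 0: 23 − 0 = 23; level 1: 33 − 1 = 32; level 2: 37 − 2 = 35. Expert stays.
Novice (assigned level 1): level 0: 23 − 0 = 23; level 1: 33 − 5 = 28; level 2: 37 − 10 = 27. Novice stays.
Beginner (assigned level 0): level 0: 23 − 0 = 23; level 1: 33 − 11 = 22; level 2: 37 − 22 = 15. Beginner stays.
Every type prefers its assigned level; separation holds.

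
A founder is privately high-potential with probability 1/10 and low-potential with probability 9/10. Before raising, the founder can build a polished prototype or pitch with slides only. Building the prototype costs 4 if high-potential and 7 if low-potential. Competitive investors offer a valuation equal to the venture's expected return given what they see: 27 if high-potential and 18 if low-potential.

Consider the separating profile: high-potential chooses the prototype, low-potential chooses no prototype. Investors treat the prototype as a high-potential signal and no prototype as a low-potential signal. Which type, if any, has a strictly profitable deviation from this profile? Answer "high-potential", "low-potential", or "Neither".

low-potential

The prototype pays 27; no prototype pays 18.
high-potential: assigned the prototype, nets 27 − 4 = 23; deviating to no prototype nets 18.
low-potential: assigned no prototype, nets 18; deviating to the prototype nets 27 − 7 = 20.
The low-potential type gains 2 by deviating.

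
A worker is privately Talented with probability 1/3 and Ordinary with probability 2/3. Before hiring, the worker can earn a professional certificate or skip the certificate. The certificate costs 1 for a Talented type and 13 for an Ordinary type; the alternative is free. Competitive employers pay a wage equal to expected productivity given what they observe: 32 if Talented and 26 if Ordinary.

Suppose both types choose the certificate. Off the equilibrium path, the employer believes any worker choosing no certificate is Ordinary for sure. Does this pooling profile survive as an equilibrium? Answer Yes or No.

No

On path, the employer holds the prior and pays 1/3·32 + 2/3·26 = 28. Off path (no certificate), believing Ordinary, it pays 26.
Talented: the certificate nets 28 − 1 = 27; no certificate nets 26. Talented stays.
Ordinary: the certificate nets 28 − 13 = 15; no certificate nets 26. Ordinary would deviate.
A type deviates, so pooling fails.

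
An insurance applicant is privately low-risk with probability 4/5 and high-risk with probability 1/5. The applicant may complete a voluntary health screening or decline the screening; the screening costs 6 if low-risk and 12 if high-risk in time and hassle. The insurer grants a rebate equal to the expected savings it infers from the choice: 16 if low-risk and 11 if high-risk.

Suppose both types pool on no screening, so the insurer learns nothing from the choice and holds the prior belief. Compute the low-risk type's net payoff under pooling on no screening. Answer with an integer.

Pooled rebate = 4/5·16 + 1/5·11 = 15.
low-risk pays no cost for no screening, so net payoff = 15.

15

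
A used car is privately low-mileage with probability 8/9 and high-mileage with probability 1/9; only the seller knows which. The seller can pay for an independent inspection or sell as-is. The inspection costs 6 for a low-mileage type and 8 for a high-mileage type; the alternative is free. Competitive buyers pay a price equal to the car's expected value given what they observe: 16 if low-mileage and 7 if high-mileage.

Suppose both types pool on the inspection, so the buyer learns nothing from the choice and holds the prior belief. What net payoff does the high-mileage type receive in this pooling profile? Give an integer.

7

Pooled price = 8/9·16 + 1/9·7 = 15.
high-mileage pays cost 8 for the inspection, so net payoff = 15 − 8 = 7.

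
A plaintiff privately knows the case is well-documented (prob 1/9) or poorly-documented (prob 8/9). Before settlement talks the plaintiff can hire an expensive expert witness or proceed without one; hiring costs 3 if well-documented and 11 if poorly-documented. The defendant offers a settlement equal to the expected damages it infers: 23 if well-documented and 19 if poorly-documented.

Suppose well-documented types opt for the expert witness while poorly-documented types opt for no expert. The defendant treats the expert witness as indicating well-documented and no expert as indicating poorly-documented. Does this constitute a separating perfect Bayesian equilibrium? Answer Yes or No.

Yes

Under these beliefs, the expert witness earns settlement 23 and no expert earns settlement 19.
well-documented: the expert witness nets 23 − 3 = 20; no expert nets 19. well-documented prefers the expert witness.
poorly-documented: the expert witness nets 23 − 11 = 12; no expert nets 19. poorly-documented prefers no expert.
Neither type deviates, so the separating profile is an equilibrium.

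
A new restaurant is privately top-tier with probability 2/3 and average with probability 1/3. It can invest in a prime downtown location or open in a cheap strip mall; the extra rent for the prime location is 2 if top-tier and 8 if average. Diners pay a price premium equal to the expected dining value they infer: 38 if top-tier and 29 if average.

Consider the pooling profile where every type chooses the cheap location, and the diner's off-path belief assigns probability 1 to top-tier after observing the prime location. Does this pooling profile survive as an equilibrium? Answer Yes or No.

On path, the diner holds the prior and pays 2/3·38 + 1/3·29 = 35. Off path (the prime location), believing top-tier, it pays 38.
top-tier: the cheap location nets 35; the prime location nets 38 − 2 = 36. top-tier would deviate.
average: the cheap location nets 35; the prime location nets 38 − 8 = 30. average stays.
A type deviates, so pooling fails.

No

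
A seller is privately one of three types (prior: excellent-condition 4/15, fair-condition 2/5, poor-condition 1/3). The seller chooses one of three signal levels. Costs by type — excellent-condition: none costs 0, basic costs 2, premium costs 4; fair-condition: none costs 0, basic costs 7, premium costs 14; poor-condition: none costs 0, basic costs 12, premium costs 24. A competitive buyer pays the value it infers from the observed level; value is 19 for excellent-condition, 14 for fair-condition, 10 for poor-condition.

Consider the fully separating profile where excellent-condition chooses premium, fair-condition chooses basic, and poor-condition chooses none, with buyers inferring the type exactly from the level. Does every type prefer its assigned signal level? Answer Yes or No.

No

Separating prices: premium → 19, basic → 14, none → 10.
excellent-condition (assigned premium): none: 10 − 0 = 10; basic: 14 − 2 = 12; premium: 19 − 4 = 15. excellent-condition stays.
fair-condition (assigned basic): none: 10 − 0 = 10; basic: 14 − 7 = 7; premium: 19 − 14 = 5. fair-condition prefers none.
poor-condition (assigned none): none: 10 − 0 = 10; basic: 14 − 12 = 2; premium: 19 − 24 = -5. poor-condition stays.
At least one type deviates; the separating profile fails.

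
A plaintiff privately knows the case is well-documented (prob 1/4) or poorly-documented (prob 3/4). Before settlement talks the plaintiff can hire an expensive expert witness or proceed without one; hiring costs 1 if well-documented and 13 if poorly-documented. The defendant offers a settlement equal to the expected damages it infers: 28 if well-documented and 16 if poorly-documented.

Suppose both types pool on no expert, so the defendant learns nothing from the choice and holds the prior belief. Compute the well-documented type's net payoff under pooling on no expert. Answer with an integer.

19

Pooled settlement = 1/4·28 + 3/4·16 = 19.
well-documented pays no cost for no expert, so net payoff = 19.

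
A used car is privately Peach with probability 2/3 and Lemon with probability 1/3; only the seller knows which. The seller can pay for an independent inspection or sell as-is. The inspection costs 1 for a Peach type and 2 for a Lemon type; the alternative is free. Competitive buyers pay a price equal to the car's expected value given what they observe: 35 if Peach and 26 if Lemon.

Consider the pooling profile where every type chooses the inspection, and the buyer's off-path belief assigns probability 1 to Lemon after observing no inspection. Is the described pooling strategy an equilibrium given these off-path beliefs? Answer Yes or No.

On path, the buyer holds the prior and pays 2/3·35 + 1/3·26 = 32. Off path (no inspection), believing Lemon, it pays 26.
Peach: the inspection nets 32 − 1 = 31; no inspection nets 26. Peach stays.
Lemon: the inspection nets 32 − 2 = 30; no inspection nets 26. Lemon stays.
No type deviates, so pooling is sustained.

Yes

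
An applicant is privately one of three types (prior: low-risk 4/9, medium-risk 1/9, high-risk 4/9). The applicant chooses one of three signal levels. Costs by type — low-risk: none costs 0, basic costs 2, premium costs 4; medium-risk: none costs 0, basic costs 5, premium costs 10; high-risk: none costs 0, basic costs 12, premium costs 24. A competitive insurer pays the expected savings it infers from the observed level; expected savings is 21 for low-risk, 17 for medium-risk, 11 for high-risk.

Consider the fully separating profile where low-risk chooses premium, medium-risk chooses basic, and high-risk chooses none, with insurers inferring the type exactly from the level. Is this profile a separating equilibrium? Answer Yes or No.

Separating rebates: premium → 21, basic → 17, none → 11.
low-risk (assigned premium): none: 11 − 0 = 11; basic: 17 − 2 = 15; premium: 21 − 4 = 17. low-risk stays.
medium-risk (assigned basic): none: 11 − 0 = 11; basic: 17 − 5 = 12; premium: 21 − 10 = 11. medium-risk stays.
high-risk (assigned none): none: 11 − 0 = 11; basic: 17 − 12 = 5; premium: 21 − 24 = -3. high-risk stays.
Every type prefers its assigned level; separation holds.

Yes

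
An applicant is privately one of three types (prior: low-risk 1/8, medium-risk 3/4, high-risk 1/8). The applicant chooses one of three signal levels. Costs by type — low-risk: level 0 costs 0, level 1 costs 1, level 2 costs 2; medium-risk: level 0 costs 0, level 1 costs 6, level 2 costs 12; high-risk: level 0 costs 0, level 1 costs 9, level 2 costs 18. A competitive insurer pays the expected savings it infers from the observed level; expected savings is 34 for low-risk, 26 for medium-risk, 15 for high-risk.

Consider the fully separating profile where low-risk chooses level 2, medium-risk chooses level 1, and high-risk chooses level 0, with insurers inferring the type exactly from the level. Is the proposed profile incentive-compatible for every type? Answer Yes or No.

Separating rebates: level 2 → 34, level 1 → 26, level 0 → 15.
low-risk (assigned level 2): level 0: 15 − 0 = 15; level 1: 26 − 1 = 25; level 2: 34 − 2 = 32. low-risk stays.
medium-risk (assigned level 1): level 0: 15 − 0 = 15; level 1: 26 − 6 = 20; level 2: 34 − 12 = 22. medium-risk prefers level 2.
high-risk (assigned level 0): level 0: 15 − 0 = 15; level 1: 26 − 9 = 17; level 2: 34 − 18 = 16. high-risk prefers level 1.
At least one type deviates; the separating profile fails.

No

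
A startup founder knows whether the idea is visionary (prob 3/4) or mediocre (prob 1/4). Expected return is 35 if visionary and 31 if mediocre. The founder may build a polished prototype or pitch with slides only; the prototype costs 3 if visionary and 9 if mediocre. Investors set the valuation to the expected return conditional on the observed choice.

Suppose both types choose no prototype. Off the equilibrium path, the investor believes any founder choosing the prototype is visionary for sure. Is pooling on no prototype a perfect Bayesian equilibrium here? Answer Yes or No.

On path, the investor holds the prior and pays 3/4·35 + 1/4·31 = 34. Off path (the prototype), believing visionary, it pays 35.
visionary: no prototype nets 34; the prototype nets 35 − 3 = 32. visionary stays.
mediocre: no prototype nets 34; the prototype nets 35 − 9 = 26. mediocre stays.
No type deviates, so pooling is sustained.

Yes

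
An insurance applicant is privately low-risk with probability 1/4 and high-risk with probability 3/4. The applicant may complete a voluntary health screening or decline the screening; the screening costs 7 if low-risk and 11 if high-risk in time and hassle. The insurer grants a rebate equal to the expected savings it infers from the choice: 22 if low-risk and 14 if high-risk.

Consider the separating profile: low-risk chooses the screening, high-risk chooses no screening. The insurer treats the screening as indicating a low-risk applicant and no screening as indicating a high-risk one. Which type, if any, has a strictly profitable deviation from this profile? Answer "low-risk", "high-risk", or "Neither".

The screening pays 22; no screening pays 14.
low-risk: assigned the screening, nets 22 − 7 = 15; deviating to no screening nets 14.
high-risk: assigned no screening, nets 14; deviating to the screening nets 22 − 11 = 11.
Both types strictly prefer their assigned action; no profitable deviation.

Neither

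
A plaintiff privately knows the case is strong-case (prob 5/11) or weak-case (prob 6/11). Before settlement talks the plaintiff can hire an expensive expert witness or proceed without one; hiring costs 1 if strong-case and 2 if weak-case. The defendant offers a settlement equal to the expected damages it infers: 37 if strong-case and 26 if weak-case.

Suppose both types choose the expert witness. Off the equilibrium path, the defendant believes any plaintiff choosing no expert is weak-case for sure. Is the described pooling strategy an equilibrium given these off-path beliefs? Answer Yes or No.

Yes

On path, the defendant holds the prior and pays 5/11·37 + 6/11·26 = 31. Off path (no expert), believing weak-case, it pays 26.
strong-case: the expert witness nets 31 − 1 = 30; no expert nets 26. strong-case stays.
weak-case: the expert witness nets 31 − 2 = 29; no expert nets 26. weak-case stays.
No type deviates, so pooling is sustained.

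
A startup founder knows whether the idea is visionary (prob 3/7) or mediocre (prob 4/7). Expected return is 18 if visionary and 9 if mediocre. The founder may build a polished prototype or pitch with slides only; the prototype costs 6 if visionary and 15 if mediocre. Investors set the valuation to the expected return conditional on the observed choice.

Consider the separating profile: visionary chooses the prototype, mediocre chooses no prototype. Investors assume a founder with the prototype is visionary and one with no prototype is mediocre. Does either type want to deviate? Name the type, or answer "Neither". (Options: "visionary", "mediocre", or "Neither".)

Neither

The prototype pays 18; no prototype pays 9.
visionary: assigned the prototype, nets 18 − 6 = 12; deviating to no prototype nets 9.
mediocre: assigned no prototype, nets 9; deviating to the prototype nets 18 − 15 = 3.
Both types strictly prefer their assigned action; no profitable deviation.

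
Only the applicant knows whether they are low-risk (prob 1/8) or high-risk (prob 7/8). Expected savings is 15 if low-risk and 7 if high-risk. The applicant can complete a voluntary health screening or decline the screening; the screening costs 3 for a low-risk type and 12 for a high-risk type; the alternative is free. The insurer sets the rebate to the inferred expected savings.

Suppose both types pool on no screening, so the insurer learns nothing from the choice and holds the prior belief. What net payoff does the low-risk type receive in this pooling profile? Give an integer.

8

Pooled rebate = 1/8·15 + 7/8·7 = 8.
low-risk pays no cost for no screening, so net payoff = 8.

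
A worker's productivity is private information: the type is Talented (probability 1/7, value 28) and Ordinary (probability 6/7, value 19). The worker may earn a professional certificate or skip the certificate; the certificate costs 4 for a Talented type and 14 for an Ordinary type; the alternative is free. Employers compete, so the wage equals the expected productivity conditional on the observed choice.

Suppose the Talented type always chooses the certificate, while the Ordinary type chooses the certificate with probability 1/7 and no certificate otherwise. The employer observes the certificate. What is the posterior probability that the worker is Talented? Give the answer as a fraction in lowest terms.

7/13

P(the certificate) = (1/7)·1 + (6/7)·(1/7) = 13/49.
By Bayes' rule, P(Talented | the certificate) = (1/7) / (13/49) = 7/13.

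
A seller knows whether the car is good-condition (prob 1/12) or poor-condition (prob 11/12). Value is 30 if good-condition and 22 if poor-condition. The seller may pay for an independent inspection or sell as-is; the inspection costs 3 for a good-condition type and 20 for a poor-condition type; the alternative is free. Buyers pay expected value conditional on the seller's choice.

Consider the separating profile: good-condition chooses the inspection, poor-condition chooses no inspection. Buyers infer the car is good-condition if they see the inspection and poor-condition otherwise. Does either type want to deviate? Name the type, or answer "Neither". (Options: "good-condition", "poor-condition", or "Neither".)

The inspection pays 30; no inspection pays 22.
good-condition: assigned the inspection, nets 30 − 3 = 27; deviating to no inspection nets 22.
poor-condition: assigned no inspection, nets 22; deviating to the inspection nets 30 − 20 = 10.
Both types strictly prefer their assigned action; no profitable deviation.

Neither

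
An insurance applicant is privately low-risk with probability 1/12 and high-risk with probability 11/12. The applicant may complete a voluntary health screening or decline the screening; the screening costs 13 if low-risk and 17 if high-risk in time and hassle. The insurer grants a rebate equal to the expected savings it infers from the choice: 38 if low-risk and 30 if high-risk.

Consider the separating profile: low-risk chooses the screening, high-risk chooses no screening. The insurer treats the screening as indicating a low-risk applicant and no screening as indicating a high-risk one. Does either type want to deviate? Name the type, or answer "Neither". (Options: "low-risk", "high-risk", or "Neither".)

low-risk

The screening pays 38; no screening pays 30.
low-risk: assigned the screening, nets 38 − 13 = 25; deviating to no screening nets 30.
high-risk: assigned no screening, nets 30; deviating to the screening nets 38 − 17 = 21.
The low-risk type gains 5 by deviating.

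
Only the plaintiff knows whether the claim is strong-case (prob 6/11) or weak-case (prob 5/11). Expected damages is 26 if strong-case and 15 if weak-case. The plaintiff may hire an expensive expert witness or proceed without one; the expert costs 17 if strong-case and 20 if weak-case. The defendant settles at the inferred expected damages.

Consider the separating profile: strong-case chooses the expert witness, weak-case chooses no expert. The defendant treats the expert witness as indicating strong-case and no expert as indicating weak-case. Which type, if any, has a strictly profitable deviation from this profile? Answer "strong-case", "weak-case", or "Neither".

The expert witness pays 26; no expert pays 15.
strong-case: assigned the expert witness, nets 26 − 17 = 9; deviating to no expert nets 15.
weak-case: assigned no expert, nets 15; deviating to the expert witness nets 26 − 20 = 6.
The strong-case type gains 6 by deviating.

strong-case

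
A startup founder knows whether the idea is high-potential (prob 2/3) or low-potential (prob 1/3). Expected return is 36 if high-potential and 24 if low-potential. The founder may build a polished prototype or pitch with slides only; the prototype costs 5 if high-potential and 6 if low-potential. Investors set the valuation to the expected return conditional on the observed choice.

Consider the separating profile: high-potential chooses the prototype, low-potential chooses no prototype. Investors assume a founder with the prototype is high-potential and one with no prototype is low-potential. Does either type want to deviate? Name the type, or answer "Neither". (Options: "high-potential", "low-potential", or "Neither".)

The prototype pays 36; no prototype pays 24.
high-potential: assigned the prototype, nets 36 − 5 = 31; deviating to no prototype nets 24.
low-potential: assigned no prototype, nets 24; deviating to the prototype nets 36 − 6 = 30.
The low-potential type gains 6 by deviating.

low-potential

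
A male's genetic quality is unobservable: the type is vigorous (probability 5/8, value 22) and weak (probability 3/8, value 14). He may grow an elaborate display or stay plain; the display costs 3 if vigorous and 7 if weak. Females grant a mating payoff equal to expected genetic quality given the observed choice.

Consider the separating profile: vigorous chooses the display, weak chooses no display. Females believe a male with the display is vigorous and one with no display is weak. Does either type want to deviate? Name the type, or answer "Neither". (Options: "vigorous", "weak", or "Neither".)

weak

The display pays 22; no display pays 14.
vigorous: assigned the display, nets 22 − 3 = 19; deviating to no display nets 14.
weak: assigned no display, nets 14; deviating to the display nets 22 − 7 = 15.
The weak type gains 1 by deviating.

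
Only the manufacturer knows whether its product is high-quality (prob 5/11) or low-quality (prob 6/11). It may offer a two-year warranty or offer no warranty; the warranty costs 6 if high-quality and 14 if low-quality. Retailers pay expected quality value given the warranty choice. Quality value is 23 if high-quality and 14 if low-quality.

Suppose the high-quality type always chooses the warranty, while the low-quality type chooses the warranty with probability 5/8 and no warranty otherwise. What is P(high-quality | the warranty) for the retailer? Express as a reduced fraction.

4/7

P(the warranty) = (5/11)·1 + (6/11)·(5/8) = 35/44.
By Bayes' rule, P(high-quality | the warranty) = (5/11) / (35/44) = 4/7.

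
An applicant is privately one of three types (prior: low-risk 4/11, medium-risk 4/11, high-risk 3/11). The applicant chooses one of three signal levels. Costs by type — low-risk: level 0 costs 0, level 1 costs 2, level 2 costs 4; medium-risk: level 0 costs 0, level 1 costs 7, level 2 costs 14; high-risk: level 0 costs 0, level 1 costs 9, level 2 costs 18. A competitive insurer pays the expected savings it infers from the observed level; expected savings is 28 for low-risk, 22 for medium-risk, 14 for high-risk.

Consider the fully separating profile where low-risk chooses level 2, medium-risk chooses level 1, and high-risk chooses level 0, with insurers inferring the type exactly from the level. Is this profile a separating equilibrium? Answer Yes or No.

Separating rebates: level 2 → 28, level 1 → 22, level 0 → 14.
low-risk (assigned level 2): level 0: 14 − 0 = 14; level 1: 22 − 2 = 20; level 2: 28 − 4 = 24. low-risk stays.
medium-risk (assigned level 1): level 0: 14 − 0 = 14; level 1: 22 − 7 = 15; level 2: 28 − 14 = 14. medium-risk stays.
high-risk (assigned level 0): level 0: 14 − 0 = 14; level 1: 22 − 9 = 13; level 2: 28 − 18 = 10. high-risk stays.
Every type prefers its assigned level; separation holds.

Yes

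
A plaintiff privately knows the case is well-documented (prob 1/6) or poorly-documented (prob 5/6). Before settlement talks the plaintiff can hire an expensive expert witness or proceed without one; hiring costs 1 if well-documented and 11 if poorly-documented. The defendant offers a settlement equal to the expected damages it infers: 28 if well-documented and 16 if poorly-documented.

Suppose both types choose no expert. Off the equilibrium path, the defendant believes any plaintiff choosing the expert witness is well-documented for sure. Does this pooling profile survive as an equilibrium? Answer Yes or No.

On path, the defendant holds the prior and pays 1/6·28 + 5/6·16 = 18. Off path (the expert witness), believing well-documented, it pays 28.
well-documented: no expert nets 18; the expert witness nets 28 − 1 = 27. well-documented would deviate.
poorly-documented: no expert nets 18; the expert witness nets 28 − 11 = 17. poorly-documented stays.
A type deviates, so pooling fails.

No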